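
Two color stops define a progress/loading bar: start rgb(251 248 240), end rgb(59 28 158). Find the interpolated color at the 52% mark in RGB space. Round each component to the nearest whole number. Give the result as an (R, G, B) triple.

52% corresponds to t = 0.52.
R = 251 + 0.52 × (59 − 251) = 251 + 0.52 × -192 = 151.16 → 151
G = 248 + 0.52 × (28 − 248) = 248 + 0.52 × -220 = 133.6 → 134
B = 240 + 0.52 × (158 − 240) = 240 + 0.52 × -82 = 197.36 → 197

(151, 134, 197)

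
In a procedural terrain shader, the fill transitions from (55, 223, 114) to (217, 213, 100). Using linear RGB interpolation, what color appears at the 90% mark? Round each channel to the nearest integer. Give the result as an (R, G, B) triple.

90% corresponds to t = 0.9.
R = 55 + 0.9 × (217 − 55) = 55 + 0.9 × 162 = 200.8 → 201
G = 223 + 0.9 × (213 − 223) = 223 + 0.9 × -10 = 214 → 214
B = 114 + 0.9 × (100 − 114) = 114 + 0.9 × -14 = 101.4 → 101
So the blended color is (201, 214, 101), about #c9d665.

(201, 214, 101)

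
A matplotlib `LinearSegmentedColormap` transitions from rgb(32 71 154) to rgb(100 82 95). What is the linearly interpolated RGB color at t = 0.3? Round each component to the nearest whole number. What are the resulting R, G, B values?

(52, 74, 136)

R = 32 + 0.3 × (100 − 32) = 32 + 0.3 × 68 = 52.4 → 52
G = 71 + 0.3 × (82 − 71) = 71 + 0.3 × 11 = 74.3 → 74
B = 154 + 0.3 × (95 − 154) = 154 + 0.3 × -59 = 136.3 → 136
So the blended color is (52, 74, 136), about #344a88.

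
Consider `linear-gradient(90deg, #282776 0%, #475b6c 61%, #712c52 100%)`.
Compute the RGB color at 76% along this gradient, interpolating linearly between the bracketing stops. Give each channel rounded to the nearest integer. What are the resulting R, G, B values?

76% lies between the 61% and 100% stops, so the local fraction is t = (76 − 61)/(100 − 61) = 15/39 ≈ 0.3846.
#475b6c → (71, 91, 108); #712c52 → (113, 44, 82).
R = 71 + 0.3846 × (113 − 71) = 87.153 → 87
G = 91 + 0.3846 × (44 − 91) = 72.924 → 73
B = 108 + 0.3846 × (82 − 108) = 98 → 98

(87, 73, 98)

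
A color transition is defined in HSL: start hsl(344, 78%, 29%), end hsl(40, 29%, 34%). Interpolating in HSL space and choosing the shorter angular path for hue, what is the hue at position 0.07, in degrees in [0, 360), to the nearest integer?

Hue: 40 − 344 = -304°, but |-304| > 180 so the shorter arc goes the other way: Δh = -304 + 360 = 56°.
H = 344 + 0.07 × (56) = 347.92 → 348°

348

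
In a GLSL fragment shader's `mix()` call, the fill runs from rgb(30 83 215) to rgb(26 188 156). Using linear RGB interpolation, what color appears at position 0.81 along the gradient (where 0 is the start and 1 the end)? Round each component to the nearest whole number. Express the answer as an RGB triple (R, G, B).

R = 30 + 0.81 × (26 − 30) = 30 + 0.81 × -4 = 26.76 → 27
G = 83 + 0.81 × (188 − 83) = 83 + 0.81 × 105 = 168.05 → 168
B = 215 + 0.81 × (156 − 215) = 215 + 0.81 × -59 = 167.21 → 167
So the blended color is (27, 168, 167), about #1ba8a7.

(27, 168, 167)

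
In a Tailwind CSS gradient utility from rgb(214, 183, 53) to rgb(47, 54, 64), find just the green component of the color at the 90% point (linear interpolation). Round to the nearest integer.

G = 183 + 0.9 × (54 − 183) = 66.9 → 67

67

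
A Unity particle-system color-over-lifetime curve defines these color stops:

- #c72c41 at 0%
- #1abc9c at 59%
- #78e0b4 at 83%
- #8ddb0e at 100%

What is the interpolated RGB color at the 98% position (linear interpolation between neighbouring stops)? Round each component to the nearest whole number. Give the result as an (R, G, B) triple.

(139, 220, 34)

98% lies between the 83% and 100% stops, so the local fraction is t = (98 − 83)/(100 − 83) = 15/17 ≈ 0.8824.
#78e0b4 → (120, 224, 180); #8ddb0e → (141, 219, 14).
R = 120 + 0.8824 × (141 − 120) = 138.53 → 139
G = 224 + 0.8824 × (219 − 224) = 219.588 → 220
B = 180 + 0.8824 × (14 − 180) = 33.522 → 34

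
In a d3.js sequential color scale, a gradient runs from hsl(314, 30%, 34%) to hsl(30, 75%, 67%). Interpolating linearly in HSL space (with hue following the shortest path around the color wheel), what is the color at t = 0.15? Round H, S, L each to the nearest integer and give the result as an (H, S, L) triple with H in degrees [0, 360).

Hue: 30 − 314 = -284°, but |-284| > 180 so the shorter arc goes the other way: Δh = -284 + 360 = 76°.
H = 314 + 0.15 × (76) = 325.4 → 325°
S = 30 + 0.15 × (75 − 30) = 36.75 → 37%
L = 34 + 0.15 × (67 − 34) = 38.95 → 39%

(325, 37, 39)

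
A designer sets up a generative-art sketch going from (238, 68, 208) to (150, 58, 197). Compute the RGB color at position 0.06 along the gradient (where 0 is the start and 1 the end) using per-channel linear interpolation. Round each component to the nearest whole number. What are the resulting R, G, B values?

R = 238 + 0.06 × (150 − 238) = 238 + 0.06 × -88 = 232.72 → 233
G = 68 + 0.06 × (58 − 68) = 68 + 0.06 × -10 = 67.4 → 67
B = 208 + 0.06 × (197 − 208) = 208 + 0.06 × -11 = 207.34 → 207
So the blended color is (233, 67, 207), about #e943cf.

(233, 67, 207)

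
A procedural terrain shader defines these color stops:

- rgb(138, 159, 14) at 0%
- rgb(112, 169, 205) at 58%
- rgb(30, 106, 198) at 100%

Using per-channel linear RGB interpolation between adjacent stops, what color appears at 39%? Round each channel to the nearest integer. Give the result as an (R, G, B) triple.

(121, 166, 142)

39% lies between the 0% and 58% stops, so the local fraction is t = (39 − 0)/(58 − 0) = 39/58 ≈ 0.6724.
R = 138 + 0.6724 × (112 − 138) = 120.518 → 121
G = 159 + 0.6724 × (169 − 159) = 165.724 → 166
B = 14 + 0.6724 × (205 − 14) = 142.428 → 142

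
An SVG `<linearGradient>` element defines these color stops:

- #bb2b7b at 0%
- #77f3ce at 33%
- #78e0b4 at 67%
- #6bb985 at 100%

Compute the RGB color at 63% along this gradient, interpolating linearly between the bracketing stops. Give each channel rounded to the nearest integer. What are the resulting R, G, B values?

63% lies between the 33% and 67% stops, so the local fraction is t = (63 − 33)/(67 − 33) = 30/34 ≈ 0.8824.
#77f3ce → (119, 243, 206); #78e0b4 → (120, 224, 180).
R = 119 + 0.8824 × (120 − 119) = 119.882 → 120
G = 243 + 0.8824 × (224 − 243) = 226.234 → 226
B = 206 + 0.8824 × (180 − 206) = 183.058 → 183

(120, 226, 183)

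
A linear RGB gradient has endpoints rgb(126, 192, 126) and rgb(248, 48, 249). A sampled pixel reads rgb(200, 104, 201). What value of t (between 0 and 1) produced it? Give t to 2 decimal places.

Invert the lerp on the G channel (largest span, 144): t = (104 − 192) / (48 − 192) = -88/-144 = 0.61111.
Check on R: (200 − 126)/(248 − 126) = 0.6066 ✓

0.61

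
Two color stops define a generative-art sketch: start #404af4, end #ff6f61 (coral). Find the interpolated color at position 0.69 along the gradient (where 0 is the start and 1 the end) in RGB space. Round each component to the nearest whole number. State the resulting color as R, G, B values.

(196, 100, 143)

#404af4 → (64, 74, 244); #ff6f61 → (255, 111, 97).
R = 64 + 0.69 × (255 − 64) = 64 + 0.69 × 191 = 195.79 → 196
G = 74 + 0.69 × (111 − 74) = 74 + 0.69 × 37 = 99.53 → 100
B = 244 + 0.69 × (97 − 244) = 244 + 0.69 × -147 = 142.57 → 143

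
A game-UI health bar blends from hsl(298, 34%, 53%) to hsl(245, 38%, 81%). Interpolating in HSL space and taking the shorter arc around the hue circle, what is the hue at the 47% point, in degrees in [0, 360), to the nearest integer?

273

Hue arc: Δh = 245 − 298 = -53° (|Δh| ≤ 180, already the shorter path).
H = 298 + 0.47 × (-53) = 273.09 → 273°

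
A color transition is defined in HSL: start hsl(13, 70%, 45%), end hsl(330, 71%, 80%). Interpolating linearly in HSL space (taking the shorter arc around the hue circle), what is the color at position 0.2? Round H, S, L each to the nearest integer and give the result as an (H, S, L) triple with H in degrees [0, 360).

(4, 70, 52)

Hue: 330 − 13 = 317°, but |317| > 180 so the shorter arc goes the other way: Δh = 317 − 360 = -43°.
H = 13 + 0.2 × (-43) = 4.4 → 4°
S = 70 + 0.2 × (71 − 70) = 70.2 → 70%
L = 45 + 0.2 × (80 − 45) = 52 → 52%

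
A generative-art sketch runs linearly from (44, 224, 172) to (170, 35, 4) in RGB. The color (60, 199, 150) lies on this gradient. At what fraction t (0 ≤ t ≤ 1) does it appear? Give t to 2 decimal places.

Invert the lerp on the G channel (largest span, 189): t = (199 − 224) / (35 − 224) = -25/-189 = 0.13228.
Check on R: (60 − 44)/(170 − 44) = 0.127 ✓

0.13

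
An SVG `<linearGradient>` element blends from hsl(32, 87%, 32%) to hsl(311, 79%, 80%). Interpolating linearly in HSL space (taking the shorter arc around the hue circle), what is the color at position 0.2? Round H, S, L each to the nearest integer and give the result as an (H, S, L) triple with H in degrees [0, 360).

Hue: 311 − 32 = 279°, but |279| > 180 so the shorter arc goes the other way: Δh = 279 − 360 = -81°.
H = 32 + 0.2 × (-81) = 15.8 → 16°
S = 87 + 0.2 × (79 − 87) = 85.4 → 85%
L = 32 + 0.2 × (80 − 32) = 41.6 → 42%

(16, 85, 42)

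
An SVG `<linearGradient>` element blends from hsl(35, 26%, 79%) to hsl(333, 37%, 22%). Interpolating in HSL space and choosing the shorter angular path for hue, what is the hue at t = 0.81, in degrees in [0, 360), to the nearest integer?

345

Hue: 333 − 35 = 298°, but |298| > 180 so the shorter arc goes the other way: Δh = 298 − 360 = -62°.
H = 35 + 0.81 × (-62) = -15.22 → -15 → -15 mod 360 = 345°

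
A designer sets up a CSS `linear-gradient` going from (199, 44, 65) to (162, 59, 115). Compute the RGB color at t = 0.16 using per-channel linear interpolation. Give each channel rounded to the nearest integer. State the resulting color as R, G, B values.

R = 199 + 0.16 × (162 − 199) = 199 + 0.16 × -37 = 193.08 → 193
G = 44 + 0.16 × (59 − 44) = 44 + 0.16 × 15 = 46.4 → 46
B = 65 + 0.16 × (115 − 65) = 65 + 0.16 × 50 = 73 → 73

(193, 46, 73)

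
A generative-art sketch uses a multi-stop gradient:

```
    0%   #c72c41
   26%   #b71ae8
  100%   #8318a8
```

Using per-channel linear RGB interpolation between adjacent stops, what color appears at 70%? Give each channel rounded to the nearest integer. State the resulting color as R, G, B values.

70% lies between the 26% and 100% stops, so the local fraction is t = (70 − 26)/(100 − 26) = 44/74 ≈ 0.5946.
#b71ae8 → (183, 26, 232); #8318a8 → (131, 24, 168).
R = 183 + 0.5946 × (131 − 183) = 152.081 → 152
G = 26 + 0.5946 × (24 − 26) = 24.811 → 25
B = 232 + 0.5946 × (168 − 232) = 193.946 → 194

(152, 25, 194)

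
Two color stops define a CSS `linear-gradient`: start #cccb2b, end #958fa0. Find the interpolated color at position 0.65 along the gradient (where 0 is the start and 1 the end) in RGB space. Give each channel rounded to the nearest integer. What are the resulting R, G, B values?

(168, 164, 119)

#cccb2b → (204, 203, 43); #958fa0 → (149, 143, 160).
R = 204 + 0.65 × (149 − 204) = 204 + 0.65 × -55 = 168.25 → 168
G = 203 + 0.65 × (143 − 203) = 203 + 0.65 × -60 = 164 → 164
B = 43 + 0.65 × (160 − 43) = 43 + 0.65 × 117 = 119.05 → 119
So the blended color is (168, 164, 119), about #a8a477.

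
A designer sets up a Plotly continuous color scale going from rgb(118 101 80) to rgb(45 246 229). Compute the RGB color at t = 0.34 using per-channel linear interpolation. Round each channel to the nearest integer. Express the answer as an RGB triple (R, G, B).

R = 118 + 0.34 × (45 − 118) = 118 + 0.34 × -73 = 93.18 → 93
G = 101 + 0.34 × (246 − 101) = 101 + 0.34 × 145 = 150.3 → 150
B = 80 + 0.34 × (229 − 80) = 80 + 0.34 × 149 = 130.66 → 131
So the blended color is (93, 150, 131), about #5d9683.

(93, 150, 131)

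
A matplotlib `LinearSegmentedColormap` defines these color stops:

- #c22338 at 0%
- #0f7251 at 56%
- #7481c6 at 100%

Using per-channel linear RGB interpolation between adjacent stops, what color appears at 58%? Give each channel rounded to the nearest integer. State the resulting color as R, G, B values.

58% lies between the 56% and 100% stops, so the local fraction is t = (58 − 56)/(100 − 56) = 2/44 ≈ 0.0455.
#0f7251 → (15, 114, 81); #7481c6 → (116, 129, 198).
R = 15 + 0.0455 × (116 − 15) = 19.596 → 20
G = 114 + 0.0455 × (129 − 114) = 114.683 → 115
B = 81 + 0.0455 × (198 − 81) = 86.323 → 86

(20, 115, 86)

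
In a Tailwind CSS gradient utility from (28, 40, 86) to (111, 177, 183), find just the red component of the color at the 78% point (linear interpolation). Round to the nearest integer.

R = 28 + 0.78 × (111 − 28) = 92.74 → 93

93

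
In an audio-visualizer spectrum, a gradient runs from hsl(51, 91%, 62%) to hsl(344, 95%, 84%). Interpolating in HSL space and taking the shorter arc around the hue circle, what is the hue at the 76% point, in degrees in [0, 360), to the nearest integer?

0

Hue: 344 − 51 = 293°, but |293| > 180 so the shorter arc goes the other way: Δh = 293 − 360 = -67°.
H = 51 + 0.76 × (-67) = 0.08 → 0°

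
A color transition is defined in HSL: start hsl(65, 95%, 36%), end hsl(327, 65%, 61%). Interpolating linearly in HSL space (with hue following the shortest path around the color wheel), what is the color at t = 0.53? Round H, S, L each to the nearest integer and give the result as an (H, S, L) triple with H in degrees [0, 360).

Hue: 327 − 65 = 262°, but |262| > 180 so the shorter arc goes the other way: Δh = 262 − 360 = -98°.
H = 65 + 0.53 × (-98) = 13.06 → 13°
S = 95 + 0.53 × (65 − 95) = 79.1 → 79%
L = 36 + 0.53 × (61 − 36) = 49.25 → 49%

(13, 79, 49)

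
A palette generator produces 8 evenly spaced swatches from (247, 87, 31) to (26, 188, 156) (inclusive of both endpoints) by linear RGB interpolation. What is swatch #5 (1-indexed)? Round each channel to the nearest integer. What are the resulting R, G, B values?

(121, 145, 102)

With 8 swatches and endpoints inclusive, swatch 5 sits at t = (5 − 1)/(8 − 1) = 4/7 ≈ 0.5714.
R = 247 + 0.5714 × (26 − 247) = 120.721 → 121
G = 87 + 0.5714 × (188 − 87) = 144.711 → 145
B = 31 + 0.5714 × (156 − 31) = 102.425 → 102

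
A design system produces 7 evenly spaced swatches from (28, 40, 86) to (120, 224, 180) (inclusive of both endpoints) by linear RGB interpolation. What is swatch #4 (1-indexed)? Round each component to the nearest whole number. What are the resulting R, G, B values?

(74, 132, 133)

With 7 swatches and endpoints inclusive, swatch 4 sits at t = (4 − 1)/(7 − 1) = 3/6 ≈ 0.5.
R = 28 + 0.5 × (120 − 28) = 74 → 74
G = 40 + 0.5 × (224 − 40) = 132 → 132
B = 86 + 0.5 × (180 − 86) = 133 → 133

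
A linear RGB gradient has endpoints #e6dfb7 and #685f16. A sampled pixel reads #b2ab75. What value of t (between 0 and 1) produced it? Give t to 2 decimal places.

0.41

Invert the lerp on the B channel (largest span, 161): t = (117 − 183) / (22 − 183) = -66/-161 = 0.40994.
Check on R: (178 − 230)/(104 − 230) = 0.4127 ✓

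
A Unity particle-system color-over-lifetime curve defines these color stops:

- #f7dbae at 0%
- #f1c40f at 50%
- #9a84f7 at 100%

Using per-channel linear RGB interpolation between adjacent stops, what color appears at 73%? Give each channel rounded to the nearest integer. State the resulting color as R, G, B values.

(201, 167, 122)

73% lies between the 50% and 100% stops, so the local fraction is t = (73 − 50)/(100 − 50) = 23/50 ≈ 0.46.
#f1c40f → (241, 196, 15); #9a84f7 → (154, 132, 247).
R = 241 + 0.46 × (154 − 241) = 200.98 → 201
G = 196 + 0.46 × (132 − 196) = 166.56 → 167
B = 15 + 0.46 × (247 − 15) = 121.72 → 122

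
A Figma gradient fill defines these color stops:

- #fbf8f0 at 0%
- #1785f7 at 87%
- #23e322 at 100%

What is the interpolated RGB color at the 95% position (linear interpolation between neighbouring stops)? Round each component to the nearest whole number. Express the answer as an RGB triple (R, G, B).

95% lies between the 87% and 100% stops, so the local fraction is t = (95 − 87)/(100 − 87) = 8/13 ≈ 0.6154.
#1785f7 → (23, 133, 247); #23e322 → (35, 227, 34).
R = 23 + 0.6154 × (35 − 23) = 30.385 → 30
G = 133 + 0.6154 × (227 − 133) = 190.848 → 191
B = 247 + 0.6154 × (34 − 247) = 115.92 → 116

(30, 191, 116)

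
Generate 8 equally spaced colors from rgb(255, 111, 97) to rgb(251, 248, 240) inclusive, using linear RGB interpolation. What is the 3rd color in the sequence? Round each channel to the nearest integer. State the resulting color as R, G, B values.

With 8 swatches and endpoints inclusive, swatch 3 sits at t = (3 − 1)/(8 − 1) = 2/7 ≈ 0.2857.
R = 255 + 0.2857 × (251 − 255) = 253.857 → 254
G = 111 + 0.2857 × (248 − 111) = 150.141 → 150
B = 97 + 0.2857 × (240 − 97) = 137.855 → 138

(254, 150, 138)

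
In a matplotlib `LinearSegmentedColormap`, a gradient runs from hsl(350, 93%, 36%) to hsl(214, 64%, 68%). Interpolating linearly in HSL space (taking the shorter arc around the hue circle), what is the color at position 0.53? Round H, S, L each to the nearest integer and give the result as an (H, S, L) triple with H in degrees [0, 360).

(278, 78, 53)

Hue arc: Δh = 214 − 350 = -136° (|Δh| ≤ 180, already the shorter path).
H = 350 + 0.53 × (-136) = 277.92 → 278°
S = 93 + 0.53 × (64 − 93) = 77.63 → 78%
L = 36 + 0.53 × (68 − 36) = 52.96 → 53%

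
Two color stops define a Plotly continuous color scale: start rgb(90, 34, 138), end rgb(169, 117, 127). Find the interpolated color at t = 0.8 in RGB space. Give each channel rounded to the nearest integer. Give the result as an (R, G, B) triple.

(153, 100, 129)

R = 90 + 0.8 × (169 − 90) = 90 + 0.8 × 79 = 153.2 → 153
G = 34 + 0.8 × (117 − 34) = 34 + 0.8 × 83 = 100.4 → 100
B = 138 + 0.8 × (127 − 138) = 138 + 0.8 × -11 = 129.2 → 129
So the blended color is (153, 100, 129), about #996481.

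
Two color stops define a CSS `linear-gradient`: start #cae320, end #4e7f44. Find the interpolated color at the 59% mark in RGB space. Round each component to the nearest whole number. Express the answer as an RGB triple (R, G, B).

(129, 168, 53)

#cae320 → (202, 227, 32); #4e7f44 → (78, 127, 68).
59% corresponds to t = 0.59.
R = 202 + 0.59 × (78 − 202) = 202 + 0.59 × -124 = 128.84 → 129
G = 227 + 0.59 × (127 − 227) = 227 + 0.59 × -100 = 168 → 168
B = 32 + 0.59 × (68 − 32) = 32 + 0.59 × 36 = 53.24 → 53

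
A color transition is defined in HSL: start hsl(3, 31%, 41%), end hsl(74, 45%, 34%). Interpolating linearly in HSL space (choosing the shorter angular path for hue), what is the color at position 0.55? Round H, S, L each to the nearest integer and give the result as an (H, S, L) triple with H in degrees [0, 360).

(42, 39, 37)

Hue arc: Δh = 74 − 3 = 71° (|Δh| ≤ 180, already the shorter path).
H = 3 + 0.55 × (71) = 42.05 → 42°
S = 31 + 0.55 × (45 − 31) = 38.7 → 39%
L = 41 + 0.55 × (34 − 41) = 37.15 → 37%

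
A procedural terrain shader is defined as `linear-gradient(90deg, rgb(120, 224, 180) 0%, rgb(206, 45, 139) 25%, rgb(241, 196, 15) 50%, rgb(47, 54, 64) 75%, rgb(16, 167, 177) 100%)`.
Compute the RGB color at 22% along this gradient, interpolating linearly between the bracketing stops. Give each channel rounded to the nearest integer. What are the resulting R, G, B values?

22% lies between the 0% and 25% stops, so the local fraction is t = (22 − 0)/(25 − 0) = 22/25 ≈ 0.88.
R = 120 + 0.88 × (206 − 120) = 195.68 → 196
G = 224 + 0.88 × (45 − 224) = 66.48 → 66
B = 180 + 0.88 × (139 − 180) = 143.92 → 144

(196, 66, 144)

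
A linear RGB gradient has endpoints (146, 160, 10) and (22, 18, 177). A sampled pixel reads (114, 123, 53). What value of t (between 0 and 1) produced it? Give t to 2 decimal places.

0.26

Invert the lerp on the B channel (largest span, 167): t = (53 − 10) / (177 − 10) = 43/167 = 0.25749.
Check on R: (114 − 146)/(22 − 146) = 0.2581 ✓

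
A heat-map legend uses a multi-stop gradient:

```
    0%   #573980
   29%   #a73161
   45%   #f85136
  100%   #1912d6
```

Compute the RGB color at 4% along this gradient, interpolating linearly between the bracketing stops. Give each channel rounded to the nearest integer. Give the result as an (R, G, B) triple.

4% lies between the 0% and 29% stops, so the local fraction is t = (4 − 0)/(29 − 0) = 4/29 ≈ 0.1379.
#573980 → (87, 57, 128); #a73161 → (167, 49, 97).
R = 87 + 0.1379 × (167 − 87) = 98.032 → 98
G = 57 + 0.1379 × (49 − 57) = 55.897 → 56
B = 128 + 0.1379 × (97 − 128) = 123.725 → 124

(98, 56, 124)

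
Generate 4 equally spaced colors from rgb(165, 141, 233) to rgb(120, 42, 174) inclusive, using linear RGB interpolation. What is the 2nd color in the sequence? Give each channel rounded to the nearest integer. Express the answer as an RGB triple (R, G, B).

(150, 108, 213)

With 4 swatches and endpoints inclusive, swatch 2 sits at t = (2 − 1)/(4 − 1) = 1/3 ≈ 0.3333.
R = 165 + 0.3333 × (120 − 165) = 150.001 → 150
G = 141 + 0.3333 × (42 − 141) = 108.003 → 108
B = 233 + 0.3333 × (174 − 233) = 213.335 → 213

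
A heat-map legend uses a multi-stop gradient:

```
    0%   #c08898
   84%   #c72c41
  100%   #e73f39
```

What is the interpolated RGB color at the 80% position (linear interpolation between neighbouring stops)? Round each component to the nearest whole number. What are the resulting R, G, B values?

80% lies between the 0% and 84% stops, so the local fraction is t = (80 − 0)/(84 − 0) = 80/84 ≈ 0.9524.
#c08898 → (192, 136, 152); #c72c41 → (199, 44, 65).
R = 192 + 0.9524 × (199 − 192) = 198.667 → 199
G = 136 + 0.9524 × (44 − 136) = 48.379 → 48
B = 152 + 0.9524 × (65 − 152) = 69.141 → 69

(199, 48, 69)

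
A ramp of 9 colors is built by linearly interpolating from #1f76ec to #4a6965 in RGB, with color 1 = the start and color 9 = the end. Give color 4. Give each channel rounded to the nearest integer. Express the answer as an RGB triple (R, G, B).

With 9 swatches and endpoints inclusive, swatch 4 sits at t = (4 − 1)/(9 − 1) = 3/8 ≈ 0.375.
#1f76ec → (31, 118, 236); #4a6965 → (74, 105, 101).
R = 31 + 0.375 × (74 − 31) = 47.125 → 47
G = 118 + 0.375 × (105 − 118) = 113.125 → 113
B = 236 + 0.375 × (101 − 236) = 185.375 → 185

(47, 113, 185)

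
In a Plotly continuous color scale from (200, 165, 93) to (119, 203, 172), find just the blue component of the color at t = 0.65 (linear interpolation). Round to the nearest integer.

B = 93 + 0.65 × (172 − 93) = 144.35 → 144

144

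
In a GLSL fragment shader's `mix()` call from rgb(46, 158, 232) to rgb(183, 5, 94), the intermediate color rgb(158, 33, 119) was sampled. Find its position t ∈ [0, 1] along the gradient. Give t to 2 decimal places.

0.82

Invert the lerp on the G channel (largest span, 153): t = (33 − 158) / (5 − 158) = -125/-153 = 0.81699.
Check on R: (158 − 46)/(183 − 46) = 0.8175 ✓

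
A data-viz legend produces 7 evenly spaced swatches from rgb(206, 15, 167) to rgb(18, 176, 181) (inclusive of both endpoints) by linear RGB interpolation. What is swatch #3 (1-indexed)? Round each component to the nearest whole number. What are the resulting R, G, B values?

(143, 69, 172)

With 7 swatches and endpoints inclusive, swatch 3 sits at t = (3 − 1)/(7 − 1) = 2/6 ≈ 0.3333.
R = 206 + 0.3333 × (18 − 206) = 143.34 → 143
G = 15 + 0.3333 × (176 − 15) = 68.661 → 69
B = 167 + 0.3333 × (181 − 167) = 171.666 → 172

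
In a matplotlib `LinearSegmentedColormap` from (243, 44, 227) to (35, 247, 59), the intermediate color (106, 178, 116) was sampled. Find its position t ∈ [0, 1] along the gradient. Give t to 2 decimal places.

Invert the lerp on the R channel (largest span, 208): t = (106 − 243) / (35 − 243) = -137/-208 = 0.65865.
Check on G: (178 − 44)/(247 − 44) = 0.6601 ✓

0.66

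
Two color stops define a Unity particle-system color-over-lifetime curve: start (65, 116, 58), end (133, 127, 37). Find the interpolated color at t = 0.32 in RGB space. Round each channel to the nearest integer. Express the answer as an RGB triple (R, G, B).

(87, 120, 51)

R = 65 + 0.32 × (133 − 65) = 65 + 0.32 × 68 = 86.76 → 87
G = 116 + 0.32 × (127 − 116) = 116 + 0.32 × 11 = 119.52 → 120
B = 58 + 0.32 × (37 − 58) = 58 + 0.32 × -21 = 51.28 → 51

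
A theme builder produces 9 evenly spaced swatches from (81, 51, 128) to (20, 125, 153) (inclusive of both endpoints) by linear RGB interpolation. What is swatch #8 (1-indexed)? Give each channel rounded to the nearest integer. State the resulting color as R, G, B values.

(28, 116, 150)

With 9 swatches and endpoints inclusive, swatch 8 sits at t = (8 − 1)/(9 − 1) = 7/8 ≈ 0.875.
R = 81 + 0.875 × (20 − 81) = 27.625 → 28
G = 51 + 0.875 × (125 − 51) = 115.75 → 116
B = 128 + 0.875 × (153 − 128) = 149.875 → 150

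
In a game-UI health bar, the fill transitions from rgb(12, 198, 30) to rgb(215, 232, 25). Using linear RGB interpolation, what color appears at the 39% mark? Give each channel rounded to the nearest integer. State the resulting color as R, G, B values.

(91, 211, 28)

39% corresponds to t = 0.39.
R = 12 + 0.39 × (215 − 12) = 12 + 0.39 × 203 = 91.17 → 91
G = 198 + 0.39 × (232 − 198) = 198 + 0.39 × 34 = 211.26 → 211
B = 30 + 0.39 × (25 − 30) = 30 + 0.39 × -5 = 28.05 → 28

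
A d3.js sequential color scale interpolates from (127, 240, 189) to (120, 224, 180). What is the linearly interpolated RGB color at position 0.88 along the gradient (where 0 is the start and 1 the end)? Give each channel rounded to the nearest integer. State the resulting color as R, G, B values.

R = 127 + 0.88 × (120 − 127) = 127 + 0.88 × -7 = 120.84 → 121
G = 240 + 0.88 × (224 − 240) = 240 + 0.88 × -16 = 225.92 → 226
B = 189 + 0.88 × (180 − 189) = 189 + 0.88 × -9 = 181.08 → 181
So the blended color is (121, 226, 181), about #79e2b5.

(121, 226, 181)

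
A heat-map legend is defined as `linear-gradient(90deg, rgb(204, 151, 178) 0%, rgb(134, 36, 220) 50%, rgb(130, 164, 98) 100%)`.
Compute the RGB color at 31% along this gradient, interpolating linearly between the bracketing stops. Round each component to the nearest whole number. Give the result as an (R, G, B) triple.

(161, 80, 204)

31% lies between the 0% and 50% stops, so the local fraction is t = (31 − 0)/(50 − 0) = 31/50 ≈ 0.62.
R = 204 + 0.62 × (134 − 204) = 160.6 → 161
G = 151 + 0.62 × (36 − 151) = 79.7 → 80
B = 178 + 0.62 × (220 − 178) = 204.04 → 204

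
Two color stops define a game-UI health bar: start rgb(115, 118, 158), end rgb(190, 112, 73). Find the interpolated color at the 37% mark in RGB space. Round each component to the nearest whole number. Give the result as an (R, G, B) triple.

37% corresponds to t = 0.37.
R = 115 + 0.37 × (190 − 115) = 115 + 0.37 × 75 = 142.75 → 143
G = 118 + 0.37 × (112 − 118) = 118 + 0.37 × -6 = 115.78 → 116
B = 158 + 0.37 × (73 − 158) = 158 + 0.37 × -85 = 126.55 → 127
So the blended color is (143, 116, 127), about #8f747f.

(143, 116, 127)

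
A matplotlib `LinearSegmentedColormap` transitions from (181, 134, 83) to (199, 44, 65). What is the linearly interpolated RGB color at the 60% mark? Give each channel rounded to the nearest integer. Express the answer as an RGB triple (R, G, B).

(192, 80, 72)

60% corresponds to t = 0.6.
R = 181 + 0.6 × (199 − 181) = 181 + 0.6 × 18 = 191.8 → 192
G = 134 + 0.6 × (44 − 134) = 134 + 0.6 × -90 = 80 → 80
B = 83 + 0.6 × (65 − 83) = 83 + 0.6 × -18 = 72.2 → 72
So the blended color is (192, 80, 72), about #c05048.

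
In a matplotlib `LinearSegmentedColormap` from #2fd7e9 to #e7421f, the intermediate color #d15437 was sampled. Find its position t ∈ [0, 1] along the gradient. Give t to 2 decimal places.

0.88

Invert the lerp on the B channel (largest span, 202): t = (55 − 233) / (31 − 233) = -178/-202 = 0.88119.
Check on R: (209 − 47)/(231 − 47) = 0.8804 ✓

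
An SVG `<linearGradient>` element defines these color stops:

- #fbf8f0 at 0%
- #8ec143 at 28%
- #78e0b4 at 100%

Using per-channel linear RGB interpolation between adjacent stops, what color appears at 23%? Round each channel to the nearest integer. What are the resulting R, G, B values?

(161, 203, 98)

23% lies between the 0% and 28% stops, so the local fraction is t = (23 − 0)/(28 − 0) = 23/28 ≈ 0.8214.
#fbf8f0 → (251, 248, 240); #8ec143 → (142, 193, 67).
R = 251 + 0.8214 × (142 − 251) = 161.467 → 161
G = 248 + 0.8214 × (193 − 248) = 202.823 → 203
B = 240 + 0.8214 × (67 − 240) = 97.898 → 98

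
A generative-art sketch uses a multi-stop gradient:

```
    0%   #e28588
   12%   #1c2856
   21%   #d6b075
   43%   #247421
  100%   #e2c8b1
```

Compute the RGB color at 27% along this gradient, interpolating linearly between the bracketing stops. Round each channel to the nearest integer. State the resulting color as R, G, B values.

(165, 160, 94)

27% lies between the 21% and 43% stops, so the local fraction is t = (27 − 21)/(43 − 21) = 6/22 ≈ 0.2727.
#d6b075 → (214, 176, 117); #247421 → (36, 116, 33).
R = 214 + 0.2727 × (36 − 214) = 165.459 → 165
G = 176 + 0.2727 × (116 − 176) = 159.638 → 160
B = 117 + 0.2727 × (33 − 117) = 94.093 → 94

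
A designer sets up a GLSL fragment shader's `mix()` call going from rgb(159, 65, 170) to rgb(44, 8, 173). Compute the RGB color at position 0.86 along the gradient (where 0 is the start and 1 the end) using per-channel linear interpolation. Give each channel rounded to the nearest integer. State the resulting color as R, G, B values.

(60, 16, 173)

R = 159 + 0.86 × (44 − 159) = 159 + 0.86 × -115 = 60.1 → 60
G = 65 + 0.86 × (8 − 65) = 65 + 0.86 × -57 = 15.98 → 16
B = 170 + 0.86 × (173 − 170) = 170 + 0.86 × 3 = 172.58 → 173
So the blended color is (60, 16, 173), about #3c10ad.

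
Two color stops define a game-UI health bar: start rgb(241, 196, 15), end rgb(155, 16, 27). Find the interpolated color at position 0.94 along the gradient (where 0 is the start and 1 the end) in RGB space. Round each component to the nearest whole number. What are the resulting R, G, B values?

(160, 27, 26)

R = 241 + 0.94 × (155 − 241) = 241 + 0.94 × -86 = 160.16 → 160
G = 196 + 0.94 × (16 − 196) = 196 + 0.94 × -180 = 26.8 → 27
B = 15 + 0.94 × (27 − 15) = 15 + 0.94 × 12 = 26.28 → 26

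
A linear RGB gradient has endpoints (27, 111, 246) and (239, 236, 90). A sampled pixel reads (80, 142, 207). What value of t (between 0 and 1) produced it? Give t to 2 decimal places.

Invert the lerp on the R channel (largest span, 212): t = (80 − 27) / (239 − 27) = 53/212 = 0.25.
Check on G: (142 − 111)/(236 − 111) = 0.248 ✓

0.25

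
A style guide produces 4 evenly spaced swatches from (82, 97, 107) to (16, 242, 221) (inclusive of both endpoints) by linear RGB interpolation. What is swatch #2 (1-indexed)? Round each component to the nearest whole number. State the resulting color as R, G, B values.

With 4 swatches and endpoints inclusive, swatch 2 sits at t = (2 − 1)/(4 − 1) = 1/3 ≈ 0.3333.
R = 82 + 0.3333 × (16 − 82) = 60.002 → 60
G = 97 + 0.3333 × (242 − 97) = 145.328 → 145
B = 107 + 0.3333 × (221 − 107) = 144.996 → 145

(60, 145, 145)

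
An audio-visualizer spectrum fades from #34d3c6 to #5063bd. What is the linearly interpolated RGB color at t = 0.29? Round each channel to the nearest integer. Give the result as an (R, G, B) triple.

#34d3c6 → (52, 211, 198); #5063bd → (80, 99, 189).
R = 52 + 0.29 × (80 − 52) = 52 + 0.29 × 28 = 60.12 → 60
G = 211 + 0.29 × (99 − 211) = 211 + 0.29 × -112 = 178.52 → 179
B = 198 + 0.29 × (189 − 198) = 198 + 0.29 × -9 = 195.39 → 195
So the blended color is (60, 179, 195), about #3cb3c3.

(60, 179, 195)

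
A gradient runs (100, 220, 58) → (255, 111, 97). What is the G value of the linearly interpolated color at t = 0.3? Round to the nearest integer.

187

G = 220 + 0.3 × (111 − 220) = 187.3 → 187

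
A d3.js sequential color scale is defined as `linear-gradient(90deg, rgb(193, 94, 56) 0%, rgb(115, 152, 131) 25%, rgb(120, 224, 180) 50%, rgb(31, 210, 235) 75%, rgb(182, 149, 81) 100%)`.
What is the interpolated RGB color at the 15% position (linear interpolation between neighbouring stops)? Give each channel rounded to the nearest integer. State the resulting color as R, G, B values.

15% lies between the 0% and 25% stops, so the local fraction is t = (15 − 0)/(25 − 0) = 15/25 ≈ 0.6.
R = 193 + 0.6 × (115 − 193) = 146.2 → 146
G = 94 + 0.6 × (152 − 94) = 128.8 → 129
B = 56 + 0.6 × (131 − 56) = 101 → 101

(146, 129, 101)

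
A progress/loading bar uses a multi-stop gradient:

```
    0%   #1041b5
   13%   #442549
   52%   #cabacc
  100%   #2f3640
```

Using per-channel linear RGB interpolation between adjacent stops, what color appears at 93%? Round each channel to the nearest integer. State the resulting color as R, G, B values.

(70, 73, 84)

93% lies between the 52% and 100% stops, so the local fraction is t = (93 − 52)/(100 − 52) = 41/48 ≈ 0.8542.
#cabacc → (202, 186, 204); #2f3640 → (47, 54, 64).
R = 202 + 0.8542 × (47 − 202) = 69.599 → 70
G = 186 + 0.8542 × (54 − 186) = 73.246 → 73
B = 204 + 0.8542 × (64 − 204) = 84.412 → 84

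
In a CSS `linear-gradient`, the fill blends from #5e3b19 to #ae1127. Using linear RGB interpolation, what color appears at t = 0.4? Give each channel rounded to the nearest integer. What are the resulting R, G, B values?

(126, 42, 31)

#5e3b19 → (94, 59, 25); #ae1127 → (174, 17, 39).
R = 94 + 0.4 × (174 − 94) = 94 + 0.4 × 80 = 126 → 126
G = 59 + 0.4 × (17 − 59) = 59 + 0.4 × -42 = 42.2 → 42
B = 25 + 0.4 × (39 − 25) = 25 + 0.4 × 14 = 30.6 → 31
So the blended color is (126, 42, 31), about #7e2a1f.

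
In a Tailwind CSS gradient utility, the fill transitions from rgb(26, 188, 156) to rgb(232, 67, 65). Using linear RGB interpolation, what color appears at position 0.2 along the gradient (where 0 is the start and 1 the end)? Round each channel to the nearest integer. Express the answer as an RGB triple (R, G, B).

(67, 164, 138)

R = 26 + 0.2 × (232 − 26) = 26 + 0.2 × 206 = 67.2 → 67
G = 188 + 0.2 × (67 − 188) = 188 + 0.2 × -121 = 163.8 → 164
B = 156 + 0.2 × (65 − 156) = 156 + 0.2 × -91 = 137.8 → 138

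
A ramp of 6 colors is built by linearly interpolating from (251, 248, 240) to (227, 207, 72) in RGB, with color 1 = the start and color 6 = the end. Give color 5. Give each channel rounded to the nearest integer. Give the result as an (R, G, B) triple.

With 6 swatches and endpoints inclusive, swatch 5 sits at t = (5 − 1)/(6 − 1) = 4/5 ≈ 0.8.
R = 251 + 0.8 × (227 − 251) = 231.8 → 232
G = 248 + 0.8 × (207 − 248) = 215.2 → 215
B = 240 + 0.8 × (72 − 240) = 105.6 → 106

(232, 215, 106)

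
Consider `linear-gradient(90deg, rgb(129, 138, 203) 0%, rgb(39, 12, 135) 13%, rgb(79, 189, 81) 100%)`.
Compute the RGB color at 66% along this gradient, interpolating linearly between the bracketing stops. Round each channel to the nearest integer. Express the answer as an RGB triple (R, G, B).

66% lies between the 13% and 100% stops, so the local fraction is t = (66 − 13)/(100 − 13) = 53/87 ≈ 0.6092.
R = 39 + 0.6092 × (79 − 39) = 63.368 → 63
G = 12 + 0.6092 × (189 − 12) = 119.828 → 120
B = 135 + 0.6092 × (81 − 135) = 102.103 → 102

(63, 120, 102)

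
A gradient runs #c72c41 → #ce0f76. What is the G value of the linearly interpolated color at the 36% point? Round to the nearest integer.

G₁ = 44 (from #c72c41), G₂ = 15 (from #ce0f76).
G = 44 + 0.36 × (15 − 44) = 33.56 → 34

34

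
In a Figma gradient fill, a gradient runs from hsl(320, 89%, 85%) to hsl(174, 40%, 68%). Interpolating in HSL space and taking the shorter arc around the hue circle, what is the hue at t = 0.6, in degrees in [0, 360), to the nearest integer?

Hue arc: Δh = 174 − 320 = -146° (|Δh| ≤ 180, already the shorter path).
H = 320 + 0.6 × (-146) = 232.4 → 232°

232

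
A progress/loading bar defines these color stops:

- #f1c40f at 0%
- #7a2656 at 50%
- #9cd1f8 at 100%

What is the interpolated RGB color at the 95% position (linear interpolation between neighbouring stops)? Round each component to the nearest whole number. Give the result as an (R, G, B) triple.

(153, 192, 232)

95% lies between the 50% and 100% stops, so the local fraction is t = (95 − 50)/(100 − 50) = 45/50 ≈ 0.9.
#7a2656 → (122, 38, 86); #9cd1f8 → (156, 209, 248).
R = 122 + 0.9 × (156 − 122) = 152.6 → 153
G = 38 + 0.9 × (209 − 38) = 191.9 → 192
B = 86 + 0.9 × (248 − 86) = 231.8 → 232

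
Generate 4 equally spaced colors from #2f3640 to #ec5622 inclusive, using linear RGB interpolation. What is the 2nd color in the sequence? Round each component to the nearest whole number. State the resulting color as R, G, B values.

With 4 swatches and endpoints inclusive, swatch 2 sits at t = (2 − 1)/(4 − 1) = 1/3 ≈ 0.3333.
#2f3640 → (47, 54, 64); #ec5622 → (236, 86, 34).
R = 47 + 0.3333 × (236 − 47) = 109.994 → 110
G = 54 + 0.3333 × (86 − 54) = 64.666 → 65
B = 64 + 0.3333 × (34 − 64) = 54.001 → 54

(110, 65, 54)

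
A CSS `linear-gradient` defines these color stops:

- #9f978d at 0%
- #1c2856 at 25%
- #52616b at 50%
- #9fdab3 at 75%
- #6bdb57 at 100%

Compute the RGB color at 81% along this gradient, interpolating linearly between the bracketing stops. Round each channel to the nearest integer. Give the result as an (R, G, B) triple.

81% lies between the 75% and 100% stops, so the local fraction is t = (81 − 75)/(100 − 75) = 6/25 ≈ 0.24.
#9fdab3 → (159, 218, 179); #6bdb57 → (107, 219, 87).
R = 159 + 0.24 × (107 − 159) = 146.52 → 147
G = 218 + 0.24 × (219 − 218) = 218.24 → 218
B = 179 + 0.24 × (87 − 179) = 156.92 → 157

(147, 218, 157)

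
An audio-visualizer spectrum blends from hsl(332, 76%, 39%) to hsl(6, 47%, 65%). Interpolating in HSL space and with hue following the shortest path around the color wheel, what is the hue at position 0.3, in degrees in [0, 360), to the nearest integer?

Hue: 6 − 332 = -326°, but |-326| > 180 so the shorter arc goes the other way: Δh = -326 + 360 = 34°.
H = 332 + 0.3 × (34) = 342.2 → 342°

342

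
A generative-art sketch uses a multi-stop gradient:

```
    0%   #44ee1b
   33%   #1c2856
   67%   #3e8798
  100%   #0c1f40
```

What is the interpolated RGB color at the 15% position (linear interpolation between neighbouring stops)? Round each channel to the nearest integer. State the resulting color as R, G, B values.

15% lies between the 0% and 33% stops, so the local fraction is t = (15 − 0)/(33 − 0) = 15/33 ≈ 0.4545.
#44ee1b → (68, 238, 27); #1c2856 → (28, 40, 86).
R = 68 + 0.4545 × (28 − 68) = 49.82 → 50
G = 238 + 0.4545 × (40 − 238) = 148.009 → 148
B = 27 + 0.4545 × (86 − 27) = 53.816 → 54

(50, 148, 54)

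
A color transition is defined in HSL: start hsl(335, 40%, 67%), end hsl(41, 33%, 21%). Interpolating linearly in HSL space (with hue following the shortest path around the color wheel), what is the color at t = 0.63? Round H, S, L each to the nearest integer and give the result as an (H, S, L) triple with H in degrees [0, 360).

Hue: 41 − 335 = -294°, but |-294| > 180 so the shorter arc goes the other way: Δh = -294 + 360 = 66°.
H = 335 + 0.63 × (66) = 376.58 → 377 → 377 mod 360 = 17°
S = 40 + 0.63 × (33 − 40) = 35.59 → 36%
L = 67 + 0.63 × (21 − 67) = 38.02 → 38%

(17, 36, 38)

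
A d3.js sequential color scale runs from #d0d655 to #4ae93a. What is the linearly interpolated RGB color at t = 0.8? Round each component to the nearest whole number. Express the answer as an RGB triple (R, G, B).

#d0d655 → (208, 214, 85); #4ae93a → (74, 233, 58).
R = 208 + 0.8 × (74 − 208) = 208 + 0.8 × -134 = 100.8 → 101
G = 214 + 0.8 × (233 − 214) = 214 + 0.8 × 19 = 229.2 → 229
B = 85 + 0.8 × (58 − 85) = 85 + 0.8 × -27 = 63.4 → 63

(101, 229, 63)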